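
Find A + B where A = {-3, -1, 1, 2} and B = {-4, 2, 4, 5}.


A + B = {a + b : a ∈ A, b ∈ B}.
Enumerate all |A|·|B| = 4·4 = 16 pairs (a, b) and collect distinct sums.
a = -3: -3+-4=-7, -3+2=-1, -3+4=1, -3+5=2
a = -1: -1+-4=-5, -1+2=1, -1+4=3, -1+5=4
a = 1: 1+-4=-3, 1+2=3, 1+4=5, 1+5=6
a = 2: 2+-4=-2, 2+2=4, 2+4=6, 2+5=7
Collecting distinct sums: A + B = {-7, -5, -3, -2, -1, 1, 2, 3, 4, 5, 6, 7}
|A + B| = 12

A + B = {-7, -5, -3, -2, -1, 1, 2, 3, 4, 5, 6, 7}


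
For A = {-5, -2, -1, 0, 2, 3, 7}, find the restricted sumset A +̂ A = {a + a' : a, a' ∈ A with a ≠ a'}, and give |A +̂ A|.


Restricted sumset: A +̂ A = {a + a' : a ∈ A, a' ∈ A, a ≠ a'}.
Equivalently, take A + A and drop any sum 2a that is achievable ONLY as a + a for a ∈ A (i.e. sums representable only with equal summands).
Enumerate pairs (a, a') with a < a' (symmetric, so each unordered pair gives one sum; this covers all a ≠ a'):
  -5 + -2 = -7
  -5 + -1 = -6
  -5 + 0 = -5
  -5 + 2 = -3
  -5 + 3 = -2
  -5 + 7 = 2
  -2 + -1 = -3
  -2 + 0 = -2
  -2 + 2 = 0
  -2 + 3 = 1
  -2 + 7 = 5
  -1 + 0 = -1
  -1 + 2 = 1
  -1 + 3 = 2
  -1 + 7 = 6
  0 + 2 = 2
  0 + 3 = 3
  0 + 7 = 7
  2 + 3 = 5
  2 + 7 = 9
  3 + 7 = 10
Collected distinct sums: {-7, -6, -5, -3, -2, -1, 0, 1, 2, 3, 5, 6, 7, 9, 10}
|A +̂ A| = 15
(Reference bound: |A +̂ A| ≥ 2|A| - 3 for |A| ≥ 2, with |A| = 7 giving ≥ 11.)

|A +̂ A| = 15


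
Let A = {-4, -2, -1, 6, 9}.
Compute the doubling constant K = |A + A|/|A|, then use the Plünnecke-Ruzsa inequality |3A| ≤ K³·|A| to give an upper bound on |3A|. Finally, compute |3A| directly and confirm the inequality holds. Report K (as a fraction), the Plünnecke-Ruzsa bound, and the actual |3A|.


|A| = 5.
Step 1: Compute A + A by enumerating all 25 pairs.
A + A = {-8, -6, -5, -4, -3, -2, 2, 4, 5, 7, 8, 12, 15, 18}, so |A + A| = 14.
Step 2: Doubling constant K = |A + A|/|A| = 14/5 = 14/5 ≈ 2.8000.
Step 3: Plünnecke-Ruzsa gives |3A| ≤ K³·|A| = (2.8000)³ · 5 ≈ 109.7600.
Step 4: Compute 3A = A + A + A directly by enumerating all triples (a,b,c) ∈ A³; |3A| = 29.
Step 5: Check 29 ≤ 109.7600? Yes ✓.

K = 14/5, Plünnecke-Ruzsa bound K³|A| ≈ 109.7600, |3A| = 29, inequality holds.


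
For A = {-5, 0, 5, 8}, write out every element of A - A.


A - A = {a - a' : a, a' ∈ A}.
Compute a - a' for each ordered pair (a, a'):
a = -5: -5--5=0, -5-0=-5, -5-5=-10, -5-8=-13
a = 0: 0--5=5, 0-0=0, 0-5=-5, 0-8=-8
a = 5: 5--5=10, 5-0=5, 5-5=0, 5-8=-3
a = 8: 8--5=13, 8-0=8, 8-5=3, 8-8=0
Collecting distinct values (and noting 0 appears from a-a):
A - A = {-13, -10, -8, -5, -3, 0, 3, 5, 8, 10, 13}
|A - A| = 11

A - A = {-13, -10, -8, -5, -3, 0, 3, 5, 8, 10, 13}


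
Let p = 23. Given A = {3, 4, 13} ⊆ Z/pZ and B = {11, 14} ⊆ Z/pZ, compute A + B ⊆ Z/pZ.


Work in Z/23Z: reduce every sum a + b modulo 23.
Enumerate all 6 pairs:
a = 3: 3+11=14, 3+14=17
a = 4: 4+11=15, 4+14=18
a = 13: 13+11=1, 13+14=4
Distinct residues collected: {1, 4, 14, 15, 17, 18}
|A + B| = 6 (out of 23 total residues).

A + B = {1, 4, 14, 15, 17, 18}


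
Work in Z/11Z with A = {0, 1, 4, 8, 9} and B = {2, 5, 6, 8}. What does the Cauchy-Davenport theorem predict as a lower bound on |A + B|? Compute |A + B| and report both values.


Cauchy-Davenport: |A + B| ≥ min(p, |A| + |B| - 1) for A, B nonempty in Z/pZ.
|A| = 5, |B| = 4, p = 11.
CD lower bound = min(11, 5 + 4 - 1) = min(11, 8) = 8.
Compute A + B mod 11 directly:
a = 0: 0+2=2, 0+5=5, 0+6=6, 0+8=8
a = 1: 1+2=3, 1+5=6, 1+6=7, 1+8=9
a = 4: 4+2=6, 4+5=9, 4+6=10, 4+8=1
a = 8: 8+2=10, 8+5=2, 8+6=3, 8+8=5
a = 9: 9+2=0, 9+5=3, 9+6=4, 9+8=6
A + B = {0, 1, 2, 3, 4, 5, 6, 7, 8, 9, 10}, so |A + B| = 11.
Verify: 11 ≥ 8? Yes ✓.

CD lower bound = 8, actual |A + B| = 11.


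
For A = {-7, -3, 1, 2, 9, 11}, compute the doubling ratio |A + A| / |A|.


|A| = 6.
Compute A + A by enumerating all 36 pairs.
A + A = {-14, -10, -6, -5, -2, -1, 2, 3, 4, 6, 8, 10, 11, 12, 13, 18, 20, 22}, so |A + A| = 18.
K = |A + A| / |A| = 18/6 = 3/1 ≈ 3.0000.
Reference: AP of size 6 gives K = 11/6 ≈ 1.8333; a fully generic set of size 6 gives K ≈ 3.5000.

|A| = 6, |A + A| = 18, K = 18/6 = 3/1.


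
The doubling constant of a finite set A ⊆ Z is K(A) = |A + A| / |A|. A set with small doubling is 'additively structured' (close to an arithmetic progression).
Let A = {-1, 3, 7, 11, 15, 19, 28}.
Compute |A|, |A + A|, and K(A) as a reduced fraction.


|A| = 7.
Compute A + A by enumerating all 49 pairs.
A + A = {-2, 2, 6, 10, 14, 18, 22, 26, 27, 30, 31, 34, 35, 38, 39, 43, 47, 56}, so |A + A| = 18.
K = |A + A| / |A| = 18/7 (already in lowest terms) ≈ 2.5714.
Reference: AP of size 7 gives K = 13/7 ≈ 1.8571; a fully generic set of size 7 gives K ≈ 4.0000.

|A| = 7, |A + A| = 18, K = 18/7.


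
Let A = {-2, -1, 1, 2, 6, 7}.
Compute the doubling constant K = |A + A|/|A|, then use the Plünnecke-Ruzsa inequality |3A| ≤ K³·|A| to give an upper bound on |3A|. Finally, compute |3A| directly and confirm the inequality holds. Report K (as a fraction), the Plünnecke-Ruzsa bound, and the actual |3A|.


|A| = 6.
Step 1: Compute A + A by enumerating all 36 pairs.
A + A = {-4, -3, -2, -1, 0, 1, 2, 3, 4, 5, 6, 7, 8, 9, 12, 13, 14}, so |A + A| = 17.
Step 2: Doubling constant K = |A + A|/|A| = 17/6 = 17/6 ≈ 2.8333.
Step 3: Plünnecke-Ruzsa gives |3A| ≤ K³·|A| = (2.8333)³ · 6 ≈ 136.4722.
Step 4: Compute 3A = A + A + A directly by enumerating all triples (a,b,c) ∈ A³; |3A| = 27.
Step 5: Check 27 ≤ 136.4722? Yes ✓.

K = 17/6, Plünnecke-Ruzsa bound K³|A| ≈ 136.4722, |3A| = 27, inequality holds.


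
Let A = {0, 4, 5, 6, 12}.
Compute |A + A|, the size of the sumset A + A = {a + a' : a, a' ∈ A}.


A + A = {a + a' : a, a' ∈ A}; |A| = 5.
General bounds: 2|A| - 1 ≤ |A + A| ≤ |A|(|A|+1)/2, i.e. 9 ≤ |A + A| ≤ 15.
Lower bound 2|A|-1 is attained iff A is an arithmetic progression.
Enumerate sums a + a' for a ≤ a' (symmetric, so this suffices):
a = 0: 0+0=0, 0+4=4, 0+5=5, 0+6=6, 0+12=12
a = 4: 4+4=8, 4+5=9, 4+6=10, 4+12=16
a = 5: 5+5=10, 5+6=11, 5+12=17
a = 6: 6+6=12, 6+12=18
a = 12: 12+12=24
Distinct sums: {0, 4, 5, 6, 8, 9, 10, 11, 12, 16, 17, 18, 24}
|A + A| = 13

|A + A| = 13


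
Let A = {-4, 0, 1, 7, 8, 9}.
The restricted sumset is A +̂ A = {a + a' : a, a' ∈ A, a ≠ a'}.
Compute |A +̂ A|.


Restricted sumset: A +̂ A = {a + a' : a ∈ A, a' ∈ A, a ≠ a'}.
Equivalently, take A + A and drop any sum 2a that is achievable ONLY as a + a for a ∈ A (i.e. sums representable only with equal summands).
Enumerate pairs (a, a') with a < a' (symmetric, so each unordered pair gives one sum; this covers all a ≠ a'):
  -4 + 0 = -4
  -4 + 1 = -3
  -4 + 7 = 3
  -4 + 8 = 4
  -4 + 9 = 5
  0 + 1 = 1
  0 + 7 = 7
  0 + 8 = 8
  0 + 9 = 9
  1 + 7 = 8
  1 + 8 = 9
  1 + 9 = 10
  7 + 8 = 15
  7 + 9 = 16
  8 + 9 = 17
Collected distinct sums: {-4, -3, 1, 3, 4, 5, 7, 8, 9, 10, 15, 16, 17}
|A +̂ A| = 13
(Reference bound: |A +̂ A| ≥ 2|A| - 3 for |A| ≥ 2, with |A| = 6 giving ≥ 9.)

|A +̂ A| = 13


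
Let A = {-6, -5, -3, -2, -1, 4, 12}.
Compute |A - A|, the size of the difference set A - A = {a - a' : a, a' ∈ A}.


A - A = {a - a' : a, a' ∈ A}; |A| = 7.
Bounds: 2|A|-1 ≤ |A - A| ≤ |A|² - |A| + 1, i.e. 13 ≤ |A - A| ≤ 43.
Note: 0 ∈ A - A always (from a - a). The set is symmetric: if d ∈ A - A then -d ∈ A - A.
Enumerate nonzero differences d = a - a' with a > a' (then include -d):
Positive differences: {1, 2, 3, 4, 5, 6, 7, 8, 9, 10, 13, 14, 15, 17, 18}
Full difference set: {0} ∪ (positive diffs) ∪ (negative diffs).
|A - A| = 1 + 2·15 = 31 (matches direct enumeration: 31).

|A - A| = 31


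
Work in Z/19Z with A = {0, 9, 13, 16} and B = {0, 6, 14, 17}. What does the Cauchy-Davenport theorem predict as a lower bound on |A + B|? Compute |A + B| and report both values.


Cauchy-Davenport: |A + B| ≥ min(p, |A| + |B| - 1) for A, B nonempty in Z/pZ.
|A| = 4, |B| = 4, p = 19.
CD lower bound = min(19, 4 + 4 - 1) = min(19, 7) = 7.
Compute A + B mod 19 directly:
a = 0: 0+0=0, 0+6=6, 0+14=14, 0+17=17
a = 9: 9+0=9, 9+6=15, 9+14=4, 9+17=7
a = 13: 13+0=13, 13+6=0, 13+14=8, 13+17=11
a = 16: 16+0=16, 16+6=3, 16+14=11, 16+17=14
A + B = {0, 3, 4, 6, 7, 8, 9, 11, 13, 14, 15, 16, 17}, so |A + B| = 13.
Verify: 13 ≥ 7? Yes ✓.

CD lower bound = 7, actual |A + B| = 13.


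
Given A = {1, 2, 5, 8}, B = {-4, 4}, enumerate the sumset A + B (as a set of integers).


A + B = {a + b : a ∈ A, b ∈ B}.
Enumerate all |A|·|B| = 4·2 = 8 pairs (a, b) and collect distinct sums.
a = 1: 1+-4=-3, 1+4=5
a = 2: 2+-4=-2, 2+4=6
a = 5: 5+-4=1, 5+4=9
a = 8: 8+-4=4, 8+4=12
Collecting distinct sums: A + B = {-3, -2, 1, 4, 5, 6, 9, 12}
|A + B| = 8

A + B = {-3, -2, 1, 4, 5, 6, 9, 12}


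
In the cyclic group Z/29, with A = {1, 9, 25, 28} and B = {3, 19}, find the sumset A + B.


Work in Z/29Z: reduce every sum a + b modulo 29.
Enumerate all 8 pairs:
a = 1: 1+3=4, 1+19=20
a = 9: 9+3=12, 9+19=28
a = 25: 25+3=28, 25+19=15
a = 28: 28+3=2, 28+19=18
Distinct residues collected: {2, 4, 12, 15, 18, 20, 28}
|A + B| = 7 (out of 29 total residues).

A + B = {2, 4, 12, 15, 18, 20, 28}


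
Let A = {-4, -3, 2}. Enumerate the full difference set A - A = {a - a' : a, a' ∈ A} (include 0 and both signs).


A - A = {a - a' : a, a' ∈ A}.
Compute a - a' for each ordered pair (a, a'):
a = -4: -4--4=0, -4--3=-1, -4-2=-6
a = -3: -3--4=1, -3--3=0, -3-2=-5
a = 2: 2--4=6, 2--3=5, 2-2=0
Collecting distinct values (and noting 0 appears from a-a):
A - A = {-6, -5, -1, 0, 1, 5, 6}
|A - A| = 7

A - A = {-6, -5, -1, 0, 1, 5, 6}


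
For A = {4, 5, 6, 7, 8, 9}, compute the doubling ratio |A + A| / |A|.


|A| = 6.
Compute A + A by enumerating all 36 pairs.
A + A = {8, 9, 10, 11, 12, 13, 14, 15, 16, 17, 18}, so |A + A| = 11.
K = |A + A| / |A| = 11/6 (already in lowest terms) ≈ 1.8333.
Reference: AP of size 6 gives K = 11/6 ≈ 1.8333; a fully generic set of size 6 gives K ≈ 3.5000.

|A| = 6, |A + A| = 11, K = 11/6.


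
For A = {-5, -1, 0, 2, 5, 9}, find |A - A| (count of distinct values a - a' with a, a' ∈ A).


A - A = {a - a' : a, a' ∈ A}; |A| = 6.
Bounds: 2|A|-1 ≤ |A - A| ≤ |A|² - |A| + 1, i.e. 11 ≤ |A - A| ≤ 31.
Note: 0 ∈ A - A always (from a - a). The set is symmetric: if d ∈ A - A then -d ∈ A - A.
Enumerate nonzero differences d = a - a' with a > a' (then include -d):
Positive differences: {1, 2, 3, 4, 5, 6, 7, 9, 10, 14}
Full difference set: {0} ∪ (positive diffs) ∪ (negative diffs).
|A - A| = 1 + 2·10 = 21 (matches direct enumeration: 21).

|A - A| = 21


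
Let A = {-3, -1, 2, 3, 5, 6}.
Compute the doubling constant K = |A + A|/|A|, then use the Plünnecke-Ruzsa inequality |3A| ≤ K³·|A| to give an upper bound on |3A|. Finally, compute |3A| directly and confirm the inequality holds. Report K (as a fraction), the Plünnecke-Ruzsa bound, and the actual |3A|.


|A| = 6.
Step 1: Compute A + A by enumerating all 36 pairs.
A + A = {-6, -4, -2, -1, 0, 1, 2, 3, 4, 5, 6, 7, 8, 9, 10, 11, 12}, so |A + A| = 17.
Step 2: Doubling constant K = |A + A|/|A| = 17/6 = 17/6 ≈ 2.8333.
Step 3: Plünnecke-Ruzsa gives |3A| ≤ K³·|A| = (2.8333)³ · 6 ≈ 136.4722.
Step 4: Compute 3A = A + A + A directly by enumerating all triples (a,b,c) ∈ A³; |3A| = 26.
Step 5: Check 26 ≤ 136.4722? Yes ✓.

K = 17/6, Plünnecke-Ruzsa bound K³|A| ≈ 136.4722, |3A| = 26, inequality holds.


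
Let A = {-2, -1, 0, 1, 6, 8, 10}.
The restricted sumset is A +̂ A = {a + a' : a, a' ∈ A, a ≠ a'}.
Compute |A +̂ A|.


Restricted sumset: A +̂ A = {a + a' : a ∈ A, a' ∈ A, a ≠ a'}.
Equivalently, take A + A and drop any sum 2a that is achievable ONLY as a + a for a ∈ A (i.e. sums representable only with equal summands).
Enumerate pairs (a, a') with a < a' (symmetric, so each unordered pair gives one sum; this covers all a ≠ a'):
  -2 + -1 = -3
  -2 + 0 = -2
  -2 + 1 = -1
  -2 + 6 = 4
  -2 + 8 = 6
  -2 + 10 = 8
  -1 + 0 = -1
  -1 + 1 = 0
  -1 + 6 = 5
  -1 + 8 = 7
  -1 + 10 = 9
  0 + 1 = 1
  0 + 6 = 6
  0 + 8 = 8
  0 + 10 = 10
  1 + 6 = 7
  1 + 8 = 9
  1 + 10 = 11
  6 + 8 = 14
  6 + 10 = 16
  8 + 10 = 18
Collected distinct sums: {-3, -2, -1, 0, 1, 4, 5, 6, 7, 8, 9, 10, 11, 14, 16, 18}
|A +̂ A| = 16
(Reference bound: |A +̂ A| ≥ 2|A| - 3 for |A| ≥ 2, with |A| = 7 giving ≥ 11.)

|A +̂ A| = 16


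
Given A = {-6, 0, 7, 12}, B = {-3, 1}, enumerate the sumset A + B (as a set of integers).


A + B = {a + b : a ∈ A, b ∈ B}.
Enumerate all |A|·|B| = 4·2 = 8 pairs (a, b) and collect distinct sums.
a = -6: -6+-3=-9, -6+1=-5
a = 0: 0+-3=-3, 0+1=1
a = 7: 7+-3=4, 7+1=8
a = 12: 12+-3=9, 12+1=13
Collecting distinct sums: A + B = {-9, -5, -3, 1, 4, 8, 9, 13}
|A + B| = 8

A + B = {-9, -5, -3, 1, 4, 8, 9, 13}


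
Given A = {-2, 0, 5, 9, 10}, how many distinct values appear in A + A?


A + A = {a + a' : a, a' ∈ A}; |A| = 5.
General bounds: 2|A| - 1 ≤ |A + A| ≤ |A|(|A|+1)/2, i.e. 9 ≤ |A + A| ≤ 15.
Lower bound 2|A|-1 is attained iff A is an arithmetic progression.
Enumerate sums a + a' for a ≤ a' (symmetric, so this suffices):
a = -2: -2+-2=-4, -2+0=-2, -2+5=3, -2+9=7, -2+10=8
a = 0: 0+0=0, 0+5=5, 0+9=9, 0+10=10
a = 5: 5+5=10, 5+9=14, 5+10=15
a = 9: 9+9=18, 9+10=19
a = 10: 10+10=20
Distinct sums: {-4, -2, 0, 3, 5, 7, 8, 9, 10, 14, 15, 18, 19, 20}
|A + A| = 14

|A + A| = 14


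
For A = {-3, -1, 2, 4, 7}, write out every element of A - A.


A - A = {a - a' : a, a' ∈ A}.
Compute a - a' for each ordered pair (a, a'):
a = -3: -3--3=0, -3--1=-2, -3-2=-5, -3-4=-7, -3-7=-10
a = -1: -1--3=2, -1--1=0, -1-2=-3, -1-4=-5, -1-7=-8
a = 2: 2--3=5, 2--1=3, 2-2=0, 2-4=-2, 2-7=-5
a = 4: 4--3=7, 4--1=5, 4-2=2, 4-4=0, 4-7=-3
a = 7: 7--3=10, 7--1=8, 7-2=5, 7-4=3, 7-7=0
Collecting distinct values (and noting 0 appears from a-a):
A - A = {-10, -8, -7, -5, -3, -2, 0, 2, 3, 5, 7, 8, 10}
|A - A| = 13

A - A = {-10, -8, -7, -5, -3, -2, 0, 2, 3, 5, 7, 8, 10}


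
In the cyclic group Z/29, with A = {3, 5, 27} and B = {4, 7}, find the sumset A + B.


Work in Z/29Z: reduce every sum a + b modulo 29.
Enumerate all 6 pairs:
a = 3: 3+4=7, 3+7=10
a = 5: 5+4=9, 5+7=12
a = 27: 27+4=2, 27+7=5
Distinct residues collected: {2, 5, 7, 9, 10, 12}
|A + B| = 6 (out of 29 total residues).

A + B = {2, 5, 7, 9, 10, 12}


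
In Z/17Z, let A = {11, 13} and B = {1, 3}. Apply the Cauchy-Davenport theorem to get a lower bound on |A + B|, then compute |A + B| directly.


Cauchy-Davenport: |A + B| ≥ min(p, |A| + |B| - 1) for A, B nonempty in Z/pZ.
|A| = 2, |B| = 2, p = 17.
CD lower bound = min(17, 2 + 2 - 1) = min(17, 3) = 3.
Compute A + B mod 17 directly:
a = 11: 11+1=12, 11+3=14
a = 13: 13+1=14, 13+3=16
A + B = {12, 14, 16}, so |A + B| = 3.
Verify: 3 ≥ 3? Yes ✓.

CD lower bound = 3, actual |A + B| = 3.


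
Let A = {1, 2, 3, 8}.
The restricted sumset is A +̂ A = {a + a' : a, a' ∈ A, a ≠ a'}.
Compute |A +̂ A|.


Restricted sumset: A +̂ A = {a + a' : a ∈ A, a' ∈ A, a ≠ a'}.
Equivalently, take A + A and drop any sum 2a that is achievable ONLY as a + a for a ∈ A (i.e. sums representable only with equal summands).
Enumerate pairs (a, a') with a < a' (symmetric, so each unordered pair gives one sum; this covers all a ≠ a'):
  1 + 2 = 3
  1 + 3 = 4
  1 + 8 = 9
  2 + 3 = 5
  2 + 8 = 10
  3 + 8 = 11
Collected distinct sums: {3, 4, 5, 9, 10, 11}
|A +̂ A| = 6
(Reference bound: |A +̂ A| ≥ 2|A| - 3 for |A| ≥ 2, with |A| = 4 giving ≥ 5.)

|A +̂ A| = 6


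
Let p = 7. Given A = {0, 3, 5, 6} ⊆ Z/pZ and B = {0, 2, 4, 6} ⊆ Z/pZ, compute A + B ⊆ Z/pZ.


Work in Z/7Z: reduce every sum a + b modulo 7.
Enumerate all 16 pairs:
a = 0: 0+0=0, 0+2=2, 0+4=4, 0+6=6
a = 3: 3+0=3, 3+2=5, 3+4=0, 3+6=2
a = 5: 5+0=5, 5+2=0, 5+4=2, 5+6=4
a = 6: 6+0=6, 6+2=1, 6+4=3, 6+6=5
Distinct residues collected: {0, 1, 2, 3, 4, 5, 6}
|A + B| = 7 (out of 7 total residues).

A + B = {0, 1, 2, 3, 4, 5, 6}


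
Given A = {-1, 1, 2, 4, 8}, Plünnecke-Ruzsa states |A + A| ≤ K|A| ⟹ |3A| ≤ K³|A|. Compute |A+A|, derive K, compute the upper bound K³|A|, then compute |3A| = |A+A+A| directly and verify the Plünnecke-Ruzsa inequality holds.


|A| = 5.
Step 1: Compute A + A by enumerating all 25 pairs.
A + A = {-2, 0, 1, 2, 3, 4, 5, 6, 7, 8, 9, 10, 12, 16}, so |A + A| = 14.
Step 2: Doubling constant K = |A + A|/|A| = 14/5 = 14/5 ≈ 2.8000.
Step 3: Plünnecke-Ruzsa gives |3A| ≤ K³·|A| = (2.8000)³ · 5 ≈ 109.7600.
Step 4: Compute 3A = A + A + A directly by enumerating all triples (a,b,c) ∈ A³; |3A| = 23.
Step 5: Check 23 ≤ 109.7600? Yes ✓.

K = 14/5, Plünnecke-Ruzsa bound K³|A| ≈ 109.7600, |3A| = 23, inequality holds.


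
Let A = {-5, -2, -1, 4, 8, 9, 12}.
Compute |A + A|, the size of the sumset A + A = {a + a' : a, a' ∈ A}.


A + A = {a + a' : a, a' ∈ A}; |A| = 7.
General bounds: 2|A| - 1 ≤ |A + A| ≤ |A|(|A|+1)/2, i.e. 13 ≤ |A + A| ≤ 28.
Lower bound 2|A|-1 is attained iff A is an arithmetic progression.
Enumerate sums a + a' for a ≤ a' (symmetric, so this suffices):
a = -5: -5+-5=-10, -5+-2=-7, -5+-1=-6, -5+4=-1, -5+8=3, -5+9=4, -5+12=7
a = -2: -2+-2=-4, -2+-1=-3, -2+4=2, -2+8=6, -2+9=7, -2+12=10
a = -1: -1+-1=-2, -1+4=3, -1+8=7, -1+9=8, -1+12=11
a = 4: 4+4=8, 4+8=12, 4+9=13, 4+12=16
a = 8: 8+8=16, 8+9=17, 8+12=20
a = 9: 9+9=18, 9+12=21
a = 12: 12+12=24
Distinct sums: {-10, -7, -6, -4, -3, -2, -1, 2, 3, 4, 6, 7, 8, 10, 11, 12, 13, 16, 17, 18, 20, 21, 24}
|A + A| = 23

|A + A| = 23


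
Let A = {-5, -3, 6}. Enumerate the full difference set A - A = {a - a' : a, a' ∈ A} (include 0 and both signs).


A - A = {a - a' : a, a' ∈ A}.
Compute a - a' for each ordered pair (a, a'):
a = -5: -5--5=0, -5--3=-2, -5-6=-11
a = -3: -3--5=2, -3--3=0, -3-6=-9
a = 6: 6--5=11, 6--3=9, 6-6=0
Collecting distinct values (and noting 0 appears from a-a):
A - A = {-11, -9, -2, 0, 2, 9, 11}
|A - A| = 7

A - A = {-11, -9, -2, 0, 2, 9, 11}


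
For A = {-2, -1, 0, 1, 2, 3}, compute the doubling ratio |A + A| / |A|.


|A| = 6.
Compute A + A by enumerating all 36 pairs.
A + A = {-4, -3, -2, -1, 0, 1, 2, 3, 4, 5, 6}, so |A + A| = 11.
K = |A + A| / |A| = 11/6 (already in lowest terms) ≈ 1.8333.
Reference: AP of size 6 gives K = 11/6 ≈ 1.8333; a fully generic set of size 6 gives K ≈ 3.5000.

|A| = 6, |A + A| = 11, K = 11/6.


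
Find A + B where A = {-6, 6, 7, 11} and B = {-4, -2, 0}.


A + B = {a + b : a ∈ A, b ∈ B}.
Enumerate all |A|·|B| = 4·3 = 12 pairs (a, b) and collect distinct sums.
a = -6: -6+-4=-10, -6+-2=-8, -6+0=-6
a = 6: 6+-4=2, 6+-2=4, 6+0=6
a = 7: 7+-4=3, 7+-2=5, 7+0=7
a = 11: 11+-4=7, 11+-2=9, 11+0=11
Collecting distinct sums: A + B = {-10, -8, -6, 2, 3, 4, 5, 6, 7, 9, 11}
|A + B| = 11

A + B = {-10, -8, -6, 2, 3, 4, 5, 6, 7, 9, 11}


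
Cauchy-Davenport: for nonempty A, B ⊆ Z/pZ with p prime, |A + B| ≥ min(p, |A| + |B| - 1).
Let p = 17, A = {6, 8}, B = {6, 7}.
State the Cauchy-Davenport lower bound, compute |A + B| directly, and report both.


Cauchy-Davenport: |A + B| ≥ min(p, |A| + |B| - 1) for A, B nonempty in Z/pZ.
|A| = 2, |B| = 2, p = 17.
CD lower bound = min(17, 2 + 2 - 1) = min(17, 3) = 3.
Compute A + B mod 17 directly:
a = 6: 6+6=12, 6+7=13
a = 8: 8+6=14, 8+7=15
A + B = {12, 13, 14, 15}, so |A + B| = 4.
Verify: 4 ≥ 3? Yes ✓.

CD lower bound = 3, actual |A + B| = 4.


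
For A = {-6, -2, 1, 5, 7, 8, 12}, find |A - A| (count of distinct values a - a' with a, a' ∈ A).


A - A = {a - a' : a, a' ∈ A}; |A| = 7.
Bounds: 2|A|-1 ≤ |A - A| ≤ |A|² - |A| + 1, i.e. 13 ≤ |A - A| ≤ 43.
Note: 0 ∈ A - A always (from a - a). The set is symmetric: if d ∈ A - A then -d ∈ A - A.
Enumerate nonzero differences d = a - a' with a > a' (then include -d):
Positive differences: {1, 2, 3, 4, 5, 6, 7, 9, 10, 11, 13, 14, 18}
Full difference set: {0} ∪ (positive diffs) ∪ (negative diffs).
|A - A| = 1 + 2·13 = 27 (matches direct enumeration: 27).

|A - A| = 27


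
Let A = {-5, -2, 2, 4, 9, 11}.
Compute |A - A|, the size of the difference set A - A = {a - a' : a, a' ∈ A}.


A - A = {a - a' : a, a' ∈ A}; |A| = 6.
Bounds: 2|A|-1 ≤ |A - A| ≤ |A|² - |A| + 1, i.e. 11 ≤ |A - A| ≤ 31.
Note: 0 ∈ A - A always (from a - a). The set is symmetric: if d ∈ A - A then -d ∈ A - A.
Enumerate nonzero differences d = a - a' with a > a' (then include -d):
Positive differences: {2, 3, 4, 5, 6, 7, 9, 11, 13, 14, 16}
Full difference set: {0} ∪ (positive diffs) ∪ (negative diffs).
|A - A| = 1 + 2·11 = 23 (matches direct enumeration: 23).

|A - A| = 23


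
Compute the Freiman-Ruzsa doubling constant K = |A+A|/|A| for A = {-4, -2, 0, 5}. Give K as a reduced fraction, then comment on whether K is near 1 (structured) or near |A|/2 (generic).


|A| = 4.
Compute A + A by enumerating all 16 pairs.
A + A = {-8, -6, -4, -2, 0, 1, 3, 5, 10}, so |A + A| = 9.
K = |A + A| / |A| = 9/4 (already in lowest terms) ≈ 2.2500.
Reference: AP of size 4 gives K = 7/4 ≈ 1.7500; a fully generic set of size 4 gives K ≈ 2.5000.

|A| = 4, |A + A| = 9, K = 9/4.


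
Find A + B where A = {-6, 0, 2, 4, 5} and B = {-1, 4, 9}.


A + B = {a + b : a ∈ A, b ∈ B}.
Enumerate all |A|·|B| = 5·3 = 15 pairs (a, b) and collect distinct sums.
a = -6: -6+-1=-7, -6+4=-2, -6+9=3
a = 0: 0+-1=-1, 0+4=4, 0+9=9
a = 2: 2+-1=1, 2+4=6, 2+9=11
a = 4: 4+-1=3, 4+4=8, 4+9=13
a = 5: 5+-1=4, 5+4=9, 5+9=14
Collecting distinct sums: A + B = {-7, -2, -1, 1, 3, 4, 6, 8, 9, 11, 13, 14}
|A + B| = 12

A + B = {-7, -2, -1, 1, 3, 4, 6, 8, 9, 11, 13, 14}


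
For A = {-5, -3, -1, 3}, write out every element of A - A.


A - A = {a - a' : a, a' ∈ A}.
Compute a - a' for each ordered pair (a, a'):
a = -5: -5--5=0, -5--3=-2, -5--1=-4, -5-3=-8
a = -3: -3--5=2, -3--3=0, -3--1=-2, -3-3=-6
a = -1: -1--5=4, -1--3=2, -1--1=0, -1-3=-4
a = 3: 3--5=8, 3--3=6, 3--1=4, 3-3=0
Collecting distinct values (and noting 0 appears from a-a):
A - A = {-8, -6, -4, -2, 0, 2, 4, 6, 8}
|A - A| = 9

A - A = {-8, -6, -4, -2, 0, 2, 4, 6, 8}


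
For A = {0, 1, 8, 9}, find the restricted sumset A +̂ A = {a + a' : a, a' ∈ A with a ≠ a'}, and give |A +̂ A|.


Restricted sumset: A +̂ A = {a + a' : a ∈ A, a' ∈ A, a ≠ a'}.
Equivalently, take A + A and drop any sum 2a that is achievable ONLY as a + a for a ∈ A (i.e. sums representable only with equal summands).
Enumerate pairs (a, a') with a < a' (symmetric, so each unordered pair gives one sum; this covers all a ≠ a'):
  0 + 1 = 1
  0 + 8 = 8
  0 + 9 = 9
  1 + 8 = 9
  1 + 9 = 10
  8 + 9 = 17
Collected distinct sums: {1, 8, 9, 10, 17}
|A +̂ A| = 5
(Reference bound: |A +̂ A| ≥ 2|A| - 3 for |A| ≥ 2, with |A| = 4 giving ≥ 5.)

|A +̂ A| = 5


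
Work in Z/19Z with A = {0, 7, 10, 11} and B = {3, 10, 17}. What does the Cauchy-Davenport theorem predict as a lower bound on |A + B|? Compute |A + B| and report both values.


Cauchy-Davenport: |A + B| ≥ min(p, |A| + |B| - 1) for A, B nonempty in Z/pZ.
|A| = 4, |B| = 3, p = 19.
CD lower bound = min(19, 4 + 3 - 1) = min(19, 6) = 6.
Compute A + B mod 19 directly:
a = 0: 0+3=3, 0+10=10, 0+17=17
a = 7: 7+3=10, 7+10=17, 7+17=5
a = 10: 10+3=13, 10+10=1, 10+17=8
a = 11: 11+3=14, 11+10=2, 11+17=9
A + B = {1, 2, 3, 5, 8, 9, 10, 13, 14, 17}, so |A + B| = 10.
Verify: 10 ≥ 6? Yes ✓.

CD lower bound = 6, actual |A + B| = 10.


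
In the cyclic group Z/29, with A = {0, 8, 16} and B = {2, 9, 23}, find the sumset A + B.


Work in Z/29Z: reduce every sum a + b modulo 29.
Enumerate all 9 pairs:
a = 0: 0+2=2, 0+9=9, 0+23=23
a = 8: 8+2=10, 8+9=17, 8+23=2
a = 16: 16+2=18, 16+9=25, 16+23=10
Distinct residues collected: {2, 9, 10, 17, 18, 23, 25}
|A + B| = 7 (out of 29 total residues).

A + B = {2, 9, 10, 17, 18, 23, 25}


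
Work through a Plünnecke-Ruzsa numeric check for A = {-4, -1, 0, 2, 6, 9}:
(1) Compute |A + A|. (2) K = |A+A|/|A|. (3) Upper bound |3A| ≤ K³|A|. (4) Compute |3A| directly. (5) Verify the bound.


|A| = 6.
Step 1: Compute A + A by enumerating all 36 pairs.
A + A = {-8, -5, -4, -2, -1, 0, 1, 2, 4, 5, 6, 8, 9, 11, 12, 15, 18}, so |A + A| = 17.
Step 2: Doubling constant K = |A + A|/|A| = 17/6 = 17/6 ≈ 2.8333.
Step 3: Plünnecke-Ruzsa gives |3A| ≤ K³·|A| = (2.8333)³ · 6 ≈ 136.4722.
Step 4: Compute 3A = A + A + A directly by enumerating all triples (a,b,c) ∈ A³; |3A| = 31.
Step 5: Check 31 ≤ 136.4722? Yes ✓.

K = 17/6, Plünnecke-Ruzsa bound K³|A| ≈ 136.4722, |3A| = 31, inequality holds.


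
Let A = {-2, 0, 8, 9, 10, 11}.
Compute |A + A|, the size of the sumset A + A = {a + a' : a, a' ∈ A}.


A + A = {a + a' : a, a' ∈ A}; |A| = 6.
General bounds: 2|A| - 1 ≤ |A + A| ≤ |A|(|A|+1)/2, i.e. 11 ≤ |A + A| ≤ 21.
Lower bound 2|A|-1 is attained iff A is an arithmetic progression.
Enumerate sums a + a' for a ≤ a' (symmetric, so this suffices):
a = -2: -2+-2=-4, -2+0=-2, -2+8=6, -2+9=7, -2+10=8, -2+11=9
a = 0: 0+0=0, 0+8=8, 0+9=9, 0+10=10, 0+11=11
a = 8: 8+8=16, 8+9=17, 8+10=18, 8+11=19
a = 9: 9+9=18, 9+10=19, 9+11=20
a = 10: 10+10=20, 10+11=21
a = 11: 11+11=22
Distinct sums: {-4, -2, 0, 6, 7, 8, 9, 10, 11, 16, 17, 18, 19, 20, 21, 22}
|A + A| = 16

|A + A| = 16


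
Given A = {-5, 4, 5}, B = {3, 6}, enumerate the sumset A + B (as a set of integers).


A + B = {a + b : a ∈ A, b ∈ B}.
Enumerate all |A|·|B| = 3·2 = 6 pairs (a, b) and collect distinct sums.
a = -5: -5+3=-2, -5+6=1
a = 4: 4+3=7, 4+6=10
a = 5: 5+3=8, 5+6=11
Collecting distinct sums: A + B = {-2, 1, 7, 8, 10, 11}
|A + B| = 6

A + B = {-2, 1, 7, 8, 10, 11}


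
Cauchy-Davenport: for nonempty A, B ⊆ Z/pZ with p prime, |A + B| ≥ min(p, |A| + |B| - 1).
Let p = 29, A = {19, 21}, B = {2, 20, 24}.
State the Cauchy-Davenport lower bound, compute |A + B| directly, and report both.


Cauchy-Davenport: |A + B| ≥ min(p, |A| + |B| - 1) for A, B nonempty in Z/pZ.
|A| = 2, |B| = 3, p = 29.
CD lower bound = min(29, 2 + 3 - 1) = min(29, 4) = 4.
Compute A + B mod 29 directly:
a = 19: 19+2=21, 19+20=10, 19+24=14
a = 21: 21+2=23, 21+20=12, 21+24=16
A + B = {10, 12, 14, 16, 21, 23}, so |A + B| = 6.
Verify: 6 ≥ 4? Yes ✓.

CD lower bound = 4, actual |A + B| = 6.


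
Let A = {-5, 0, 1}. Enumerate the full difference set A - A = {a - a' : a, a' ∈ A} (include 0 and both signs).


A - A = {a - a' : a, a' ∈ A}.
Compute a - a' for each ordered pair (a, a'):
a = -5: -5--5=0, -5-0=-5, -5-1=-6
a = 0: 0--5=5, 0-0=0, 0-1=-1
a = 1: 1--5=6, 1-0=1, 1-1=0
Collecting distinct values (and noting 0 appears from a-a):
A - A = {-6, -5, -1, 0, 1, 5, 6}
|A - A| = 7

A - A = {-6, -5, -1, 0, 1, 5, 6}


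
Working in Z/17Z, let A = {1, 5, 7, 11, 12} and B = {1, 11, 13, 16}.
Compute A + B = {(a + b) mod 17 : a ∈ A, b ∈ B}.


Work in Z/17Z: reduce every sum a + b modulo 17.
Enumerate all 20 pairs:
a = 1: 1+1=2, 1+11=12, 1+13=14, 1+16=0
a = 5: 5+1=6, 5+11=16, 5+13=1, 5+16=4
a = 7: 7+1=8, 7+11=1, 7+13=3, 7+16=6
a = 11: 11+1=12, 11+11=5, 11+13=7, 11+16=10
a = 12: 12+1=13, 12+11=6, 12+13=8, 12+16=11
Distinct residues collected: {0, 1, 2, 3, 4, 5, 6, 7, 8, 10, 11, 12, 13, 14, 16}
|A + B| = 15 (out of 17 total residues).

A + B = {0, 1, 2, 3, 4, 5, 6, 7, 8, 10, 11, 12, 13, 14, 16}


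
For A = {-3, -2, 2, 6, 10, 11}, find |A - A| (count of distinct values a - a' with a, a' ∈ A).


A - A = {a - a' : a, a' ∈ A}; |A| = 6.
Bounds: 2|A|-1 ≤ |A - A| ≤ |A|² - |A| + 1, i.e. 11 ≤ |A - A| ≤ 31.
Note: 0 ∈ A - A always (from a - a). The set is symmetric: if d ∈ A - A then -d ∈ A - A.
Enumerate nonzero differences d = a - a' with a > a' (then include -d):
Positive differences: {1, 4, 5, 8, 9, 12, 13, 14}
Full difference set: {0} ∪ (positive diffs) ∪ (negative diffs).
|A - A| = 1 + 2·8 = 17 (matches direct enumeration: 17).

|A - A| = 17


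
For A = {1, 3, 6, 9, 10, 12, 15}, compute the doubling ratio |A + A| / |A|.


|A| = 7.
Compute A + A by enumerating all 49 pairs.
A + A = {2, 4, 6, 7, 9, 10, 11, 12, 13, 15, 16, 18, 19, 20, 21, 22, 24, 25, 27, 30}, so |A + A| = 20.
K = |A + A| / |A| = 20/7 (already in lowest terms) ≈ 2.8571.
Reference: AP of size 7 gives K = 13/7 ≈ 1.8571; a fully generic set of size 7 gives K ≈ 4.0000.

|A| = 7, |A + A| = 20, K = 20/7.


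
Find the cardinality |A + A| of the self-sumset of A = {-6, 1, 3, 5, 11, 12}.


A + A = {a + a' : a, a' ∈ A}; |A| = 6.
General bounds: 2|A| - 1 ≤ |A + A| ≤ |A|(|A|+1)/2, i.e. 11 ≤ |A + A| ≤ 21.
Lower bound 2|A|-1 is attained iff A is an arithmetic progression.
Enumerate sums a + a' for a ≤ a' (symmetric, so this suffices):
a = -6: -6+-6=-12, -6+1=-5, -6+3=-3, -6+5=-1, -6+11=5, -6+12=6
a = 1: 1+1=2, 1+3=4, 1+5=6, 1+11=12, 1+12=13
a = 3: 3+3=6, 3+5=8, 3+11=14, 3+12=15
a = 5: 5+5=10, 5+11=16, 5+12=17
a = 11: 11+11=22, 11+12=23
a = 12: 12+12=24
Distinct sums: {-12, -5, -3, -1, 2, 4, 5, 6, 8, 10, 12, 13, 14, 15, 16, 17, 22, 23, 24}
|A + A| = 19

|A + A| = 19


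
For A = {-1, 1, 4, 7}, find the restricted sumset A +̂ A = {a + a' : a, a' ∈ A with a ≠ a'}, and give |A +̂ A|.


Restricted sumset: A +̂ A = {a + a' : a ∈ A, a' ∈ A, a ≠ a'}.
Equivalently, take A + A and drop any sum 2a that is achievable ONLY as a + a for a ∈ A (i.e. sums representable only with equal summands).
Enumerate pairs (a, a') with a < a' (symmetric, so each unordered pair gives one sum; this covers all a ≠ a'):
  -1 + 1 = 0
  -1 + 4 = 3
  -1 + 7 = 6
  1 + 4 = 5
  1 + 7 = 8
  4 + 7 = 11
Collected distinct sums: {0, 3, 5, 6, 8, 11}
|A +̂ A| = 6
(Reference bound: |A +̂ A| ≥ 2|A| - 3 for |A| ≥ 2, with |A| = 4 giving ≥ 5.)

|A +̂ A| = 6


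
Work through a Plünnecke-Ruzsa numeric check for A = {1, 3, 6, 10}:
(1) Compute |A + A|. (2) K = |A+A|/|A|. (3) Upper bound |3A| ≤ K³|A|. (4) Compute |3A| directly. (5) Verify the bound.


|A| = 4.
Step 1: Compute A + A by enumerating all 16 pairs.
A + A = {2, 4, 6, 7, 9, 11, 12, 13, 16, 20}, so |A + A| = 10.
Step 2: Doubling constant K = |A + A|/|A| = 10/4 = 10/4 ≈ 2.5000.
Step 3: Plünnecke-Ruzsa gives |3A| ≤ K³·|A| = (2.5000)³ · 4 ≈ 62.5000.
Step 4: Compute 3A = A + A + A directly by enumerating all triples (a,b,c) ∈ A³; |3A| = 19.
Step 5: Check 19 ≤ 62.5000? Yes ✓.

K = 10/4, Plünnecke-Ruzsa bound K³|A| ≈ 62.5000, |3A| = 19, inequality holds.


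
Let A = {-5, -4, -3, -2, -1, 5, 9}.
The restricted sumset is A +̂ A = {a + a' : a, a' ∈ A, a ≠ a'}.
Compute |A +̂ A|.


Restricted sumset: A +̂ A = {a + a' : a ∈ A, a' ∈ A, a ≠ a'}.
Equivalently, take A + A and drop any sum 2a that is achievable ONLY as a + a for a ∈ A (i.e. sums representable only with equal summands).
Enumerate pairs (a, a') with a < a' (symmetric, so each unordered pair gives one sum; this covers all a ≠ a'):
  -5 + -4 = -9
  -5 + -3 = -8
  -5 + -2 = -7
  -5 + -1 = -6
  -5 + 5 = 0
  -5 + 9 = 4
  -4 + -3 = -7
  -4 + -2 = -6
  -4 + -1 = -5
  -4 + 5 = 1
  -4 + 9 = 5
  -3 + -2 = -5
  -3 + -1 = -4
  -3 + 5 = 2
  -3 + 9 = 6
  -2 + -1 = -3
  -2 + 5 = 3
  -2 + 9 = 7
  -1 + 5 = 4
  -1 + 9 = 8
  5 + 9 = 14
Collected distinct sums: {-9, -8, -7, -6, -5, -4, -3, 0, 1, 2, 3, 4, 5, 6, 7, 8, 14}
|A +̂ A| = 17
(Reference bound: |A +̂ A| ≥ 2|A| - 3 for |A| ≥ 2, with |A| = 7 giving ≥ 11.)

|A +̂ A| = 17


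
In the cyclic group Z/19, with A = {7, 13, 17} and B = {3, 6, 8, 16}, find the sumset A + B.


Work in Z/19Z: reduce every sum a + b modulo 19.
Enumerate all 12 pairs:
a = 7: 7+3=10, 7+6=13, 7+8=15, 7+16=4
a = 13: 13+3=16, 13+6=0, 13+8=2, 13+16=10
a = 17: 17+3=1, 17+6=4, 17+8=6, 17+16=14
Distinct residues collected: {0, 1, 2, 4, 6, 10, 13, 14, 15, 16}
|A + B| = 10 (out of 19 total residues).

A + B = {0, 1, 2, 4, 6, 10, 13, 14, 15, 16}


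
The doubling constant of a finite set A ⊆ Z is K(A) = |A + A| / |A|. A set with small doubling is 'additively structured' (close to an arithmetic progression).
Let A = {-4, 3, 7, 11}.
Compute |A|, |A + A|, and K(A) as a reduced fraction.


|A| = 4.
Compute A + A by enumerating all 16 pairs.
A + A = {-8, -1, 3, 6, 7, 10, 14, 18, 22}, so |A + A| = 9.
K = |A + A| / |A| = 9/4 (already in lowest terms) ≈ 2.2500.
Reference: AP of size 4 gives K = 7/4 ≈ 1.7500; a fully generic set of size 4 gives K ≈ 2.5000.

|A| = 4, |A + A| = 9, K = 9/4.


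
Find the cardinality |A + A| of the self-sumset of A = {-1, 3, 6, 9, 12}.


A + A = {a + a' : a, a' ∈ A}; |A| = 5.
General bounds: 2|A| - 1 ≤ |A + A| ≤ |A|(|A|+1)/2, i.e. 9 ≤ |A + A| ≤ 15.
Lower bound 2|A|-1 is attained iff A is an arithmetic progression.
Enumerate sums a + a' for a ≤ a' (symmetric, so this suffices):
a = -1: -1+-1=-2, -1+3=2, -1+6=5, -1+9=8, -1+12=11
a = 3: 3+3=6, 3+6=9, 3+9=12, 3+12=15
a = 6: 6+6=12, 6+9=15, 6+12=18
a = 9: 9+9=18, 9+12=21
a = 12: 12+12=24
Distinct sums: {-2, 2, 5, 6, 8, 9, 11, 12, 15, 18, 21, 24}
|A + A| = 12

|A + A| = 12


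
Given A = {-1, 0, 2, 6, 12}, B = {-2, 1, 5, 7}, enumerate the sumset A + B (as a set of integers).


A + B = {a + b : a ∈ A, b ∈ B}.
Enumerate all |A|·|B| = 5·4 = 20 pairs (a, b) and collect distinct sums.
a = -1: -1+-2=-3, -1+1=0, -1+5=4, -1+7=6
a = 0: 0+-2=-2, 0+1=1, 0+5=5, 0+7=7
a = 2: 2+-2=0, 2+1=3, 2+5=7, 2+7=9
a = 6: 6+-2=4, 6+1=7, 6+5=11, 6+7=13
a = 12: 12+-2=10, 12+1=13, 12+5=17, 12+7=19
Collecting distinct sums: A + B = {-3, -2, 0, 1, 3, 4, 5, 6, 7, 9, 10, 11, 13, 17, 19}
|A + B| = 15

A + B = {-3, -2, 0, 1, 3, 4, 5, 6, 7, 9, 10, 11, 13, 17, 19}


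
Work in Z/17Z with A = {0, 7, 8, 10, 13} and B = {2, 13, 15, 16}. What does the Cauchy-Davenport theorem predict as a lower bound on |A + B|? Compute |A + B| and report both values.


Cauchy-Davenport: |A + B| ≥ min(p, |A| + |B| - 1) for A, B nonempty in Z/pZ.
|A| = 5, |B| = 4, p = 17.
CD lower bound = min(17, 5 + 4 - 1) = min(17, 8) = 8.
Compute A + B mod 17 directly:
a = 0: 0+2=2, 0+13=13, 0+15=15, 0+16=16
a = 7: 7+2=9, 7+13=3, 7+15=5, 7+16=6
a = 8: 8+2=10, 8+13=4, 8+15=6, 8+16=7
a = 10: 10+2=12, 10+13=6, 10+15=8, 10+16=9
a = 13: 13+2=15, 13+13=9, 13+15=11, 13+16=12
A + B = {2, 3, 4, 5, 6, 7, 8, 9, 10, 11, 12, 13, 15, 16}, so |A + B| = 14.
Verify: 14 ≥ 8? Yes ✓.

CD lower bound = 8, actual |A + B| = 14.


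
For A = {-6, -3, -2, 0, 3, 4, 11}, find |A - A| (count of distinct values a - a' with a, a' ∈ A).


A - A = {a - a' : a, a' ∈ A}; |A| = 7.
Bounds: 2|A|-1 ≤ |A - A| ≤ |A|² - |A| + 1, i.e. 13 ≤ |A - A| ≤ 43.
Note: 0 ∈ A - A always (from a - a). The set is symmetric: if d ∈ A - A then -d ∈ A - A.
Enumerate nonzero differences d = a - a' with a > a' (then include -d):
Positive differences: {1, 2, 3, 4, 5, 6, 7, 8, 9, 10, 11, 13, 14, 17}
Full difference set: {0} ∪ (positive diffs) ∪ (negative diffs).
|A - A| = 1 + 2·14 = 29 (matches direct enumeration: 29).

|A - A| = 29


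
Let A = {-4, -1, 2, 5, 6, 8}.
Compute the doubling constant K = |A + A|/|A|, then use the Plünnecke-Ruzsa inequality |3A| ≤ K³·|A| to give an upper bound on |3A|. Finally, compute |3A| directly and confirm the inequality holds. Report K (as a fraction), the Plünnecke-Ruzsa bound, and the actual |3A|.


|A| = 6.
Step 1: Compute A + A by enumerating all 36 pairs.
A + A = {-8, -5, -2, 1, 2, 4, 5, 7, 8, 10, 11, 12, 13, 14, 16}, so |A + A| = 15.
Step 2: Doubling constant K = |A + A|/|A| = 15/6 = 15/6 ≈ 2.5000.
Step 3: Plünnecke-Ruzsa gives |3A| ≤ K³·|A| = (2.5000)³ · 6 ≈ 93.7500.
Step 4: Compute 3A = A + A + A directly by enumerating all triples (a,b,c) ∈ A³; |3A| = 27.
Step 5: Check 27 ≤ 93.7500? Yes ✓.

K = 15/6, Plünnecke-Ruzsa bound K³|A| ≈ 93.7500, |3A| = 27, inequality holds.


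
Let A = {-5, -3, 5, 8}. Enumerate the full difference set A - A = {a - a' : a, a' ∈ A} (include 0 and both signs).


A - A = {a - a' : a, a' ∈ A}.
Compute a - a' for each ordered pair (a, a'):
a = -5: -5--5=0, -5--3=-2, -5-5=-10, -5-8=-13
a = -3: -3--5=2, -3--3=0, -3-5=-8, -3-8=-11
a = 5: 5--5=10, 5--3=8, 5-5=0, 5-8=-3
a = 8: 8--5=13, 8--3=11, 8-5=3, 8-8=0
Collecting distinct values (and noting 0 appears from a-a):
A - A = {-13, -11, -10, -8, -3, -2, 0, 2, 3, 8, 10, 11, 13}
|A - A| = 13

A - A = {-13, -11, -10, -8, -3, -2, 0, 2, 3, 8, 10, 11, 13}


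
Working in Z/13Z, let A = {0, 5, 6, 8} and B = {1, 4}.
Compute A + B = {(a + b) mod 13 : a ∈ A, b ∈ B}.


Work in Z/13Z: reduce every sum a + b modulo 13.
Enumerate all 8 pairs:
a = 0: 0+1=1, 0+4=4
a = 5: 5+1=6, 5+4=9
a = 6: 6+1=7, 6+4=10
a = 8: 8+1=9, 8+4=12
Distinct residues collected: {1, 4, 6, 7, 9, 10, 12}
|A + B| = 7 (out of 13 total residues).

A + B = {1, 4, 6, 7, 9, 10, 12}


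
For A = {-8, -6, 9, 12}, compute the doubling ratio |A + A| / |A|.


|A| = 4.
Compute A + A by enumerating all 16 pairs.
A + A = {-16, -14, -12, 1, 3, 4, 6, 18, 21, 24}, so |A + A| = 10.
K = |A + A| / |A| = 10/4 = 5/2 ≈ 2.5000.
Reference: AP of size 4 gives K = 7/4 ≈ 1.7500; a fully generic set of size 4 gives K ≈ 2.5000.

|A| = 4, |A + A| = 10, K = 10/4 = 5/2.


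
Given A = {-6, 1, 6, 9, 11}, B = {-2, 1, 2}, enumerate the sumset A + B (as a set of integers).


A + B = {a + b : a ∈ A, b ∈ B}.
Enumerate all |A|·|B| = 5·3 = 15 pairs (a, b) and collect distinct sums.
a = -6: -6+-2=-8, -6+1=-5, -6+2=-4
a = 1: 1+-2=-1, 1+1=2, 1+2=3
a = 6: 6+-2=4, 6+1=7, 6+2=8
a = 9: 9+-2=7, 9+1=10, 9+2=11
a = 11: 11+-2=9, 11+1=12, 11+2=13
Collecting distinct sums: A + B = {-8, -5, -4, -1, 2, 3, 4, 7, 8, 9, 10, 11, 12, 13}
|A + B| = 14

A + B = {-8, -5, -4, -1, 2, 3, 4, 7, 8, 9, 10, 11, 12, 13}


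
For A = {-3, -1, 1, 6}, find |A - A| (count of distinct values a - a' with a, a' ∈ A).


A - A = {a - a' : a, a' ∈ A}; |A| = 4.
Bounds: 2|A|-1 ≤ |A - A| ≤ |A|² - |A| + 1, i.e. 7 ≤ |A - A| ≤ 13.
Note: 0 ∈ A - A always (from a - a). The set is symmetric: if d ∈ A - A then -d ∈ A - A.
Enumerate nonzero differences d = a - a' with a > a' (then include -d):
Positive differences: {2, 4, 5, 7, 9}
Full difference set: {0} ∪ (positive diffs) ∪ (negative diffs).
|A - A| = 1 + 2·5 = 11 (matches direct enumeration: 11).

|A - A| = 11


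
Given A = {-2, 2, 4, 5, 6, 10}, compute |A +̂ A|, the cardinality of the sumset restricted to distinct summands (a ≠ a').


Restricted sumset: A +̂ A = {a + a' : a ∈ A, a' ∈ A, a ≠ a'}.
Equivalently, take A + A and drop any sum 2a that is achievable ONLY as a + a for a ∈ A (i.e. sums representable only with equal summands).
Enumerate pairs (a, a') with a < a' (symmetric, so each unordered pair gives one sum; this covers all a ≠ a'):
  -2 + 2 = 0
  -2 + 4 = 2
  -2 + 5 = 3
  -2 + 6 = 4
  -2 + 10 = 8
  2 + 4 = 6
  2 + 5 = 7
  2 + 6 = 8
  2 + 10 = 12
  4 + 5 = 9
  4 + 6 = 10
  4 + 10 = 14
  5 + 6 = 11
  5 + 10 = 15
  6 + 10 = 16
Collected distinct sums: {0, 2, 3, 4, 6, 7, 8, 9, 10, 11, 12, 14, 15, 16}
|A +̂ A| = 14
(Reference bound: |A +̂ A| ≥ 2|A| - 3 for |A| ≥ 2, with |A| = 6 giving ≥ 9.)

|A +̂ A| = 14


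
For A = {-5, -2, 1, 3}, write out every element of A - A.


A - A = {a - a' : a, a' ∈ A}.
Compute a - a' for each ordered pair (a, a'):
a = -5: -5--5=0, -5--2=-3, -5-1=-6, -5-3=-8
a = -2: -2--5=3, -2--2=0, -2-1=-3, -2-3=-5
a = 1: 1--5=6, 1--2=3, 1-1=0, 1-3=-2
a = 3: 3--5=8, 3--2=5, 3-1=2, 3-3=0
Collecting distinct values (and noting 0 appears from a-a):
A - A = {-8, -6, -5, -3, -2, 0, 2, 3, 5, 6, 8}
|A - A| = 11

A - A = {-8, -6, -5, -3, -2, 0, 2, 3, 5, 6, 8}


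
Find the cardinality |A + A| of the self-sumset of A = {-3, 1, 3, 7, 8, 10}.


A + A = {a + a' : a, a' ∈ A}; |A| = 6.
General bounds: 2|A| - 1 ≤ |A + A| ≤ |A|(|A|+1)/2, i.e. 11 ≤ |A + A| ≤ 21.
Lower bound 2|A|-1 is attained iff A is an arithmetic progression.
Enumerate sums a + a' for a ≤ a' (symmetric, so this suffices):
a = -3: -3+-3=-6, -3+1=-2, -3+3=0, -3+7=4, -3+8=5, -3+10=7
a = 1: 1+1=2, 1+3=4, 1+7=8, 1+8=9, 1+10=11
a = 3: 3+3=6, 3+7=10, 3+8=11, 3+10=13
a = 7: 7+7=14, 7+8=15, 7+10=17
a = 8: 8+8=16, 8+10=18
a = 10: 10+10=20
Distinct sums: {-6, -2, 0, 2, 4, 5, 6, 7, 8, 9, 10, 11, 13, 14, 15, 16, 17, 18, 20}
|A + A| = 19

|A + A| = 19


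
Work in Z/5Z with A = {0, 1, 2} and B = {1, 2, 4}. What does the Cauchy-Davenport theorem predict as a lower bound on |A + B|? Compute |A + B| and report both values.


Cauchy-Davenport: |A + B| ≥ min(p, |A| + |B| - 1) for A, B nonempty in Z/pZ.
|A| = 3, |B| = 3, p = 5.
CD lower bound = min(5, 3 + 3 - 1) = min(5, 5) = 5.
Compute A + B mod 5 directly:
a = 0: 0+1=1, 0+2=2, 0+4=4
a = 1: 1+1=2, 1+2=3, 1+4=0
a = 2: 2+1=3, 2+2=4, 2+4=1
A + B = {0, 1, 2, 3, 4}, so |A + B| = 5.
Verify: 5 ≥ 5? Yes ✓.

CD lower bound = 5, actual |A + B| = 5.
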